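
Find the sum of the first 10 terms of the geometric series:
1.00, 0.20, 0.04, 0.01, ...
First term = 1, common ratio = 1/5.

Sₙ = a(1 - rⁿ) / (1 - r)
S_10 = 1(1 - (1/5)^10) / (1 - (1/5))
S_10 = 1(1 - (1/9765625)) / (4/5)
S_10 = 2441406/1953125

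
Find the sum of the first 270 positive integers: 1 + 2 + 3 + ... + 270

Formula: ∑k = n(n+1)/2
= 270×271/2
= 73170/2
= 36585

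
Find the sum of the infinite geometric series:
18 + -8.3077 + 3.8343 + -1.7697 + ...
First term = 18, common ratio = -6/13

For |r| < 1, S = a / (1 - r)
S = 18 / (1 - (-6/13))
S = 18 / (19/13)
S = 234/19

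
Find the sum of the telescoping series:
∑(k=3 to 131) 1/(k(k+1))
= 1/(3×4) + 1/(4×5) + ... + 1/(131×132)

Partial fractions: 1/(k(k+1)) = 1/k - 1/(k+1)
The series telescopes:
= (1/3 - 1/4) + (1/4 - 1/5) + ... + (1/131 - 1/132)
= 1/3 - 1/132
= 43/132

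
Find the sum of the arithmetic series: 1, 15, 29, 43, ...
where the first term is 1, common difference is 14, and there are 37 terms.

Sₙ = n/2 × (first + last)
Last term = a + (n-1)d = 1 + (37-1)×14 = 505
S_37 = 37/2 × (1 + 505)
S_37 = 37/2 × 506 = 9361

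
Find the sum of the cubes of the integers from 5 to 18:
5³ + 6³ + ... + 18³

Use ∑_{k=1}^{n} k³ = [n(n+1)/2]², then subtract the first 4 terms.
∑_{k=1}^{18} k³ = [18×19/2]² = 171² = 29241
∑_{k=1}^{4} k³ = [4×5/2]² = 10² = 100
∑_{k=5}^{18} k³ = 29241 - 100 = 29141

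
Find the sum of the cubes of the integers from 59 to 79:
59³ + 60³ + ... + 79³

Use ∑_{k=1}^{n} k³ = [n(n+1)/2]², then subtract the first 58 terms.
∑_{k=1}^{79} k³ = [79×80/2]² = 3160² = 9985600
∑_{k=1}^{58} k³ = [58×59/2]² = 1711² = 2927521
∑_{k=59}^{79} k³ = 9985600 - 2927521 = 7058079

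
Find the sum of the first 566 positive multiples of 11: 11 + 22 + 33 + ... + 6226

Factor out 11: = 11(1 + 2 + ... + 566) = 11 × n(n+1)/2
= 11 × 566×567/2
= 11 × 160461
= 1765071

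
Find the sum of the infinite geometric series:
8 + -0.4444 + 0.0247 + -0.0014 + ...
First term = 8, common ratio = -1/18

For |r| < 1, S = a / (1 - r)
S = 8 / (1 - (-1/18))
S = 8 / (19/18)
S = 144/19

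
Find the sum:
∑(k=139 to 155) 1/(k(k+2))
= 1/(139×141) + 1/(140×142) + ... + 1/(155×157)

Partial fractions: 1/(k(k+2)) = (1/2)[1/k - 1/(k+2)]
Telescoping leaves the first two and last two terms:
= (1/2)[1/139 + 1/140 - 1/156 - 1/157]
= 46393/59576790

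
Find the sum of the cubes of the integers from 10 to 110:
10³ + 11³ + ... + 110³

Use ∑_{k=1}^{n} k³ = [n(n+1)/2]², then subtract the first 9 terms.
∑_{k=1}^{110} k³ = [110×111/2]² = 6105² = 37271025
∑_{k=1}^{9} k³ = [9×10/2]² = 45² = 2025
∑_{k=10}^{110} k³ = 37271025 - 2025 = 37269000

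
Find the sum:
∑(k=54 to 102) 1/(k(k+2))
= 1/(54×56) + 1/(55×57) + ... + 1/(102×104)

Partial fractions: 1/(k(k+2)) = (1/2)[1/k - 1/(k+2)]
Telescoping leaves the first two and last two terms:
= (1/2)[1/54 + 1/55 - 1/103 - 1/104]
= 276409/31814640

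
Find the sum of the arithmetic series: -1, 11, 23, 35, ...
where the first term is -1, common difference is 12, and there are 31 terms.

Sₙ = n/2 × (first + last)
Last term = a + (n-1)d = -1 + (31-1)×12 = 359
S_31 = 31/2 × (-1 + 359)
S_31 = 31/2 × 358 = 5549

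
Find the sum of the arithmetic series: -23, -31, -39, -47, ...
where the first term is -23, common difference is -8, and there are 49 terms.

Sₙ = n/2 × (first + last)
Last term = a + (n-1)d = -23 + (49-1)×(-8) = -407
S_49 = 49/2 × (-23 + (-407))
S_49 = 49/2 × (-430) = -10535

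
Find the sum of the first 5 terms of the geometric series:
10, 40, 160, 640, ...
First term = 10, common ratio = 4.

Sₙ = a(1 - rⁿ) / (1 - r)
S_5 = 10(1 - 4^5) / (1 - 4)
S_5 = 10(1 - 1024) / (-3)
S_5 = 3410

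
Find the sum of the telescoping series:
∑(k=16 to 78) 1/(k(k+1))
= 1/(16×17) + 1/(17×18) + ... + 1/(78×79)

Partial fractions: 1/(k(k+1)) = 1/k - 1/(k+1)
The series telescopes:
= (1/16 - 1/17) + (1/17 - 1/18) + ... + (1/78 - 1/79)
= 1/16 - 1/79
= 63/1264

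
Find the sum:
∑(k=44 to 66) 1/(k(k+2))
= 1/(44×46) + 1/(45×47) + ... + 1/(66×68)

Partial fractions: 1/(k(k+2)) = (1/2)[1/k - 1/(k+2)]
Telescoping leaves the first two and last two terms:
= (1/2)[1/44 + 1/45 - 1/67 - 1/68]
= 17273/2255220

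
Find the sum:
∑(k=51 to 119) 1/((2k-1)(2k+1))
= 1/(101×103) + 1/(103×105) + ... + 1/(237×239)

Partial fractions: 1/((2k-1)(2k+1)) = (1/2)[1/(2k-1) - 1/(2k+1)]
The series telescopes:
= (1/2)[1/101 - 1/239]
= 69/24139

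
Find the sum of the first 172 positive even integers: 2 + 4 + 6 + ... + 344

Sum of first n even numbers = n(n+1)
= 172×173
= 29756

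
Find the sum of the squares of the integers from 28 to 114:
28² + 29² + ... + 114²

Use ∑_{k=1}^{n} k² = n(n+1)(2n+1)/6, then subtract the first 27 terms.
∑_{k=1}^{114} k² = 114×115×229/6 = 500365
∑_{k=1}^{27} k² = 27×28×55/6 = 6930
∑_{k=28}^{114} k² = 500365 - 6930 = 493435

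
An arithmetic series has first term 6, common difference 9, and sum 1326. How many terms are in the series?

Using S = n/2 × [2a + (n-1)d]
1326 = n/2 × [2(6) + (n-1)(9)]
1326 = n/2 × [12 + 9n - 9]
2652 = n × [3 + 9n]
9n² + (3)n - 2652 = 0
Discriminant: Δ = (3)² - 4(9)(-2652) = 9 + 95472 = 95481
√Δ = 309
n = [-(3) + √Δ] / (2·9) = (-3 + 309) / 18 = 306 / 18 = 17
(The negative root is discarded since n must be a positive integer.)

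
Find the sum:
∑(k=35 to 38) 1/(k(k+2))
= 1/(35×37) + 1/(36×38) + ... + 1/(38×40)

Partial fractions: 1/(k(k+2)) = (1/2)[1/k - 1/(k+2)]
Telescoping leaves the first two and last two terms:
= (1/2)[1/35 + 1/36 - 1/39 - 1/40]
= 187/65520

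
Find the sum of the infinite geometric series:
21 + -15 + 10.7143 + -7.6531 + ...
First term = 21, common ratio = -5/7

For |r| < 1, S = a / (1 - r)
S = 21 / (1 - (-5/7))
S = 21 / (12/7)
S = 49/4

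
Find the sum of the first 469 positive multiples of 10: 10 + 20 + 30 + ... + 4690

Factor out 10: = 10(1 + 2 + ... + 469) = 10 × n(n+1)/2
= 10 × 469×470/2
= 10 × 110215
= 1102150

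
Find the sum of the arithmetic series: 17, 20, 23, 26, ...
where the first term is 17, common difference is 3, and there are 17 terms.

Sₙ = n/2 × (first + last)
Last term = a + (n-1)d = 17 + (17-1)×3 = 65
S_17 = 17/2 × (17 + 65)
S_17 = 17/2 × 82 = 697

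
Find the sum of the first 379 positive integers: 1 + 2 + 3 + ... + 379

Formula: ∑k = n(n+1)/2
= 379×380/2
= 144020/2
= 72010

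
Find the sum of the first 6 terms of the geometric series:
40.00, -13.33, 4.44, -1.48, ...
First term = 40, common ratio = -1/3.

Sₙ = a(1 - rⁿ) / (1 - r)
S_6 = 40(1 - (-1/3)^6) / (1 - (-1/3))
S_6 = 40(1 - (1/729)) / (4/3)
S_6 = 7280/243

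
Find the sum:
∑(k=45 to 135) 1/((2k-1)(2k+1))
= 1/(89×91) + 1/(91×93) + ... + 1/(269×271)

Partial fractions: 1/((2k-1)(2k+1)) = (1/2)[1/(2k-1) - 1/(2k+1)]
The series telescopes:
= (1/2)[1/89 - 1/271]
= 91/24119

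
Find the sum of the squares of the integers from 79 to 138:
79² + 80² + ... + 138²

Use ∑_{k=1}^{n} k² = n(n+1)(2n+1)/6, then subtract the first 78 terms.
∑_{k=1}^{138} k² = 138×139×277/6 = 885569
∑_{k=1}^{78} k² = 78×79×157/6 = 161239
∑_{k=79}^{138} k² = 885569 - 161239 = 724330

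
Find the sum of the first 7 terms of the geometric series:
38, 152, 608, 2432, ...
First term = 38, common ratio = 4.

Sₙ = a(1 - rⁿ) / (1 - r)
S_7 = 38(1 - 4^7) / (1 - 4)
S_7 = 38(1 - 16384) / (-3)
S_7 = 207518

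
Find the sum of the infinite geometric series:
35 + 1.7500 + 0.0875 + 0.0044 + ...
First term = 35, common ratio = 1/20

For |r| < 1, S = a / (1 - r)
S = 35 / (1 - (1/20))
S = 35 / (19/20)
S = 700/19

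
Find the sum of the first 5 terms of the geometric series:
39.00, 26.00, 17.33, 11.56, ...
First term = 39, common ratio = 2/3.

Sₙ = a(1 - rⁿ) / (1 - r)
S_5 = 39(1 - (2/3)^5) / (1 - (2/3))
S_5 = 39(1 - (32/243)) / (1/3)
S_5 = 2743/27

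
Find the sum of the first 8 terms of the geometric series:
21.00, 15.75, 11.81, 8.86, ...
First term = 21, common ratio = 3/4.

Sₙ = a(1 - rⁿ) / (1 - r)
S_8 = 21(1 - (3/4)^8) / (1 - (3/4))
S_8 = 21(1 - (6561/65536)) / (1/4)
S_8 = 1238475/16384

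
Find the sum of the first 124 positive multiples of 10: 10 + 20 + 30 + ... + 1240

Factor out 10: = 10(1 + 2 + ... + 124) = 10 × n(n+1)/2
= 10 × 124×125/2
= 10 × 7750
= 77500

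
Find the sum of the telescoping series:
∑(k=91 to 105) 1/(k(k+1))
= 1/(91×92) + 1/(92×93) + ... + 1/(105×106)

Partial fractions: 1/(k(k+1)) = 1/k - 1/(k+1)
The series telescopes:
= (1/91 - 1/92) + (1/92 - 1/93) + ... + (1/105 - 1/106)
= 1/91 - 1/106
= 15/9646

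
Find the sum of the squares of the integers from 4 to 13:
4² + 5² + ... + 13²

Use ∑_{k=1}^{n} k² = n(n+1)(2n+1)/6, then subtract the first 3 terms.
∑_{k=1}^{13} k² = 13×14×27/6 = 819
∑_{k=1}^{3} k² = 3×4×7/6 = 14
∑_{k=4}^{13} k² = 819 - 14 = 805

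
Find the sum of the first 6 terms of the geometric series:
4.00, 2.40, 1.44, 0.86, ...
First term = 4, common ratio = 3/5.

Sₙ = a(1 - rⁿ) / (1 - r)
S_6 = 4(1 - (3/5)^6) / (1 - (3/5))
S_6 = 4(1 - (729/15625)) / (2/5)
S_6 = 29792/3125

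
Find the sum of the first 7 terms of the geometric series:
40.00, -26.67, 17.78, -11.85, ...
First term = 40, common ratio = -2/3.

Sₙ = a(1 - rⁿ) / (1 - r)
S_7 = 40(1 - (-2/3)^7) / (1 - (-2/3))
S_7 = 40(1 - (-128/2187)) / (5/3)
S_7 = 18520/729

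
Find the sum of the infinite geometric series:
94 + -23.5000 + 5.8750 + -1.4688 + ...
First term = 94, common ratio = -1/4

For |r| < 1, S = a / (1 - r)
S = 94 / (1 - (-1/4))
S = 94 / (5/4)
S = 376/5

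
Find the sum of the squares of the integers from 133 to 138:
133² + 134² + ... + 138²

Use ∑_{k=1}^{n} k² = n(n+1)(2n+1)/6, then subtract the first 132 terms.
∑_{k=1}^{138} k² = 138×139×277/6 = 885569
∑_{k=1}^{132} k² = 132×133×265/6 = 775390
∑_{k=133}^{138} k² = 885569 - 775390 = 110179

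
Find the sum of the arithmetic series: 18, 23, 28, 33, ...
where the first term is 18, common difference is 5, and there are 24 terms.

Sₙ = n/2 × (first + last)
Last term = a + (n-1)d = 18 + (24-1)×5 = 133
S_24 = 24/2 × (18 + 133)
S_24 = 24/2 × 151 = 1812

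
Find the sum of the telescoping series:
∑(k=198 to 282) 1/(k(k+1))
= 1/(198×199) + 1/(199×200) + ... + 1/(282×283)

Partial fractions: 1/(k(k+1)) = 1/k - 1/(k+1)
The series telescopes:
= (1/198 - 1/199) + (1/199 - 1/200) + ... + (1/282 - 1/283)
= 1/198 - 1/283
= 85/56034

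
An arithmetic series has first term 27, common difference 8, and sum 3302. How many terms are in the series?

Using S = n/2 × [2a + (n-1)d]
3302 = n/2 × [2(27) + (n-1)(8)]
3302 = n/2 × [54 + 8n - 8]
6604 = n × [46 + 8n]
8n² + (46)n - 6604 = 0
Discriminant: Δ = (46)² - 4(8)(-6604) = 2116 + 211328 = 213444
√Δ = 462
n = [-(46) + √Δ] / (2·8) = (-46 + 462) / 16 = 416 / 16 = 26
(The negative root is discarded since n must be a positive integer.)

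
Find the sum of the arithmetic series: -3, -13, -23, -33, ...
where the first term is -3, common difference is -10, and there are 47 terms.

Sₙ = n/2 × (first + last)
Last term = a + (n-1)d = -3 + (47-1)×(-10) = -463
S_47 = 47/2 × (-3 + (-463))
S_47 = 47/2 × (-466) = -10951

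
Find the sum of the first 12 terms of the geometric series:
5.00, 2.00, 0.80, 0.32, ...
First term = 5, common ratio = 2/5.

Sₙ = a(1 - rⁿ) / (1 - r)
S_12 = 5(1 - (2/5)^12) / (1 - (2/5))
S_12 = 5(1 - (4096/244140625)) / (3/5)
S_12 = 81378843/9765625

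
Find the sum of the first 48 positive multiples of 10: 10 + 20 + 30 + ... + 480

Factor out 10: = 10(1 + 2 + ... + 48) = 10 × n(n+1)/2
= 10 × 48×49/2
= 10 × 1176
= 11760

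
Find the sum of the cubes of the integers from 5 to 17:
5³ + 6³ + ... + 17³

Use ∑_{k=1}^{n} k³ = [n(n+1)/2]², then subtract the first 4 terms.
∑_{k=1}^{17} k³ = [17×18/2]² = 153² = 23409
∑_{k=1}^{4} k³ = [4×5/2]² = 10² = 100
∑_{k=5}^{17} k³ = 23409 - 100 = 23309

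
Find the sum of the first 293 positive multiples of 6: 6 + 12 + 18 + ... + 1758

Factor out 6: = 6(1 + 2 + ... + 293) = 6 × n(n+1)/2
= 6 × 293×294/2
= 6 × 43071
= 258426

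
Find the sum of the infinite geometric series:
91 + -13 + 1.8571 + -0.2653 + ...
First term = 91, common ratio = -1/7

For |r| < 1, S = a / (1 - r)
S = 91 / (1 - (-1/7))
S = 91 / (8/7)
S = 637/8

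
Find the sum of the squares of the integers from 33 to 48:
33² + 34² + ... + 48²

Use ∑_{k=1}^{n} k² = n(n+1)(2n+1)/6, then subtract the first 32 terms.
∑_{k=1}^{48} k² = 48×49×97/6 = 38024
∑_{k=1}^{32} k² = 32×33×65/6 = 11440
∑_{k=33}^{48} k² = 38024 - 11440 = 26584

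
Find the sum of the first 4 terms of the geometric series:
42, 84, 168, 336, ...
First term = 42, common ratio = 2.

Sₙ = a(1 - rⁿ) / (1 - r)
S_4 = 42(1 - 2^4) / (1 - 2)
S_4 = 42(1 - 16) / (-1)
S_4 = 630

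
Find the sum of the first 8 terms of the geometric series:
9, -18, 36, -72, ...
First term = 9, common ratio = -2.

Sₙ = a(1 - rⁿ) / (1 - r)
S_8 = 9(1 - (-2)^8) / (1 - (-2))
S_8 = 9(1 - 256) / (3)
S_8 = -765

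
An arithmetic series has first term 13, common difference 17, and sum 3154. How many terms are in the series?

Using S = n/2 × [2a + (n-1)d]
3154 = n/2 × [2(13) + (n-1)(17)]
3154 = n/2 × [26 + 17n - 17]
6308 = n × [9 + 17n]
17n² + (9)n - 6308 = 0
Discriminant: Δ = (9)² - 4(17)(-6308) = 81 + 428944 = 429025
√Δ = 655
n = [-(9) + √Δ] / (2·17) = (-9 + 655) / 34 = 646 / 34 = 19
(The negative root is discarded since n must be a positive integer.)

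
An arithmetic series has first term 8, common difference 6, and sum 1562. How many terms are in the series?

Using S = n/2 × [2a + (n-1)d]
1562 = n/2 × [2(8) + (n-1)(6)]
1562 = n/2 × [16 + 6n - 6]
3124 = n × [10 + 6n]
6n² + (10)n - 3124 = 0
Discriminant: Δ = (10)² - 4(6)(-3124) = 100 + 74976 = 75076
√Δ = 274
n = [-(10) + √Δ] / (2·6) = (-10 + 274) / 12 = 264 / 12 = 22
(The negative root is discarded since n must be a positive integer.)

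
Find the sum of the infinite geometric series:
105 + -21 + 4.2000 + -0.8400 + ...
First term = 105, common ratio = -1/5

For |r| < 1, S = a / (1 - r)
S = 105 / (1 - (-1/5))
S = 105 / (6/5)
S = 175/2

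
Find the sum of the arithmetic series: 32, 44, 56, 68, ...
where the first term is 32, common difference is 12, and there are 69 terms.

Sₙ = n/2 × (first + last)
Last term = a + (n-1)d = 32 + (69-1)×12 = 848
S_69 = 69/2 × (32 + 848)
S_69 = 69/2 × 880 = 30360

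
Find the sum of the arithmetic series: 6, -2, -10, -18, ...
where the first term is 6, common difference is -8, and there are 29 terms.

Sₙ = n/2 × (first + last)
Last term = a + (n-1)d = 6 + (29-1)×(-8) = -218
S_29 = 29/2 × (6 + (-218))
S_29 = 29/2 × (-212) = -3074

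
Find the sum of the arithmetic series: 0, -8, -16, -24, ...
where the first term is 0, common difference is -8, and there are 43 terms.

Sₙ = n/2 × (first + last)
Last term = a + (n-1)d = 0 + (43-1)×(-8) = -336
S_43 = 43/2 × (0 + (-336))
S_43 = 43/2 × (-336) = -7224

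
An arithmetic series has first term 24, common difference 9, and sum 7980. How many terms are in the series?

Using S = n/2 × [2a + (n-1)d]
7980 = n/2 × [2(24) + (n-1)(9)]
7980 = n/2 × [48 + 9n - 9]
15960 = n × [39 + 9n]
9n² + (39)n - 15960 = 0
Discriminant: Δ = (39)² - 4(9)(-15960) = 1521 + 574560 = 576081
√Δ = 759
n = [-(39) + √Δ] / (2·9) = (-39 + 759) / 18 = 720 / 18 = 40
(The negative root is discarded since n must be a positive integer.)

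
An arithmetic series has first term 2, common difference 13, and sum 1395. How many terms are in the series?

Using S = n/2 × [2a + (n-1)d]
1395 = n/2 × [2(2) + (n-1)(13)]
1395 = n/2 × [4 + 13n - 13]
2790 = n × [-9 + 13n]
13n² + (-9)n - 2790 = 0
Discriminant: Δ = (-9)² - 4(13)(-2790) = 81 + 145080 = 145161
√Δ = 381
n = [-(-9) + √Δ] / (2·13) = (9 + 381) / 26 = 390 / 26 = 15
(The negative root is discarded since n must be a positive integer.)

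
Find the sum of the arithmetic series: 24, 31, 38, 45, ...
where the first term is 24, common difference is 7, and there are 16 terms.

Sₙ = n/2 × (first + last)
Last term = a + (n-1)d = 24 + (16-1)×7 = 129
S_16 = 16/2 × (24 + 129)
S_16 = 16/2 × 153 = 1224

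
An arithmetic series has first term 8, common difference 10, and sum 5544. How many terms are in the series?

Using S = n/2 × [2a + (n-1)d]
5544 = n/2 × [2(8) + (n-1)(10)]
5544 = n/2 × [16 + 10n - 10]
11088 = n × [6 + 10n]
10n² + (6)n - 11088 = 0
Discriminant: Δ = (6)² - 4(10)(-11088) = 36 + 443520 = 443556
√Δ = 666
n = [-(6) + √Δ] / (2·10) = (-6 + 666) / 20 = 660 / 20 = 33
(The negative root is discarded since n must be a positive integer.)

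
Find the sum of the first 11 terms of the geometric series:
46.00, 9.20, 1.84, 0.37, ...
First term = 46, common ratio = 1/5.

Sₙ = a(1 - rⁿ) / (1 - r)
S_11 = 46(1 - (1/5)^11) / (1 - (1/5))
S_11 = 46(1 - (1/48828125)) / (4/5)
S_11 = 561523426/9765625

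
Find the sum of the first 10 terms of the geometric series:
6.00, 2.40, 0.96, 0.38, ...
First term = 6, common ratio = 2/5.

Sₙ = a(1 - rⁿ) / (1 - r)
S_10 = 6(1 - (2/5)^10) / (1 - (2/5))
S_10 = 6(1 - (1024/9765625)) / (3/5)
S_10 = 19529202/1953125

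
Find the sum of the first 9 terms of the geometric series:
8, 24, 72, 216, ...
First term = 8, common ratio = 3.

Sₙ = a(1 - rⁿ) / (1 - r)
S_9 = 8(1 - 3^9) / (1 - 3)
S_9 = 8(1 - 19683) / (-2)
S_9 = 78728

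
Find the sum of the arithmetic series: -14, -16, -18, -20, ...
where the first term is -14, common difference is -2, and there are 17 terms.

Sₙ = n/2 × (first + last)
Last term = a + (n-1)d = -14 + (17-1)×(-2) = -46
S_17 = 17/2 × (-14 + (-46))
S_17 = 17/2 × (-60) = -510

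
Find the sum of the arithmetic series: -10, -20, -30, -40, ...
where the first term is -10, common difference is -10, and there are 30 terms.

Sₙ = n/2 × (first + last)
Last term = a + (n-1)d = -10 + (30-1)×(-10) = -300
S_30 = 30/2 × (-10 + (-300))
S_30 = 30/2 × (-310) = -4650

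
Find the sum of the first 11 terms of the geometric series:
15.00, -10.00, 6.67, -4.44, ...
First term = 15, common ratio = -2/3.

Sₙ = a(1 - rⁿ) / (1 - r)
S_11 = 15(1 - (-2/3)^11) / (1 - (-2/3))
S_11 = 15(1 - (-2048/177147)) / (5/3)
S_11 = 179195/19683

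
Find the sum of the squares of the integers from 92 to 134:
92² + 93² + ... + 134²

Use ∑_{k=1}^{n} k² = n(n+1)(2n+1)/6, then subtract the first 91 terms.
∑_{k=1}^{134} k² = 134×135×269/6 = 811035
∑_{k=1}^{91} k² = 91×92×183/6 = 255346
∑_{k=92}^{134} k² = 811035 - 255346 = 555689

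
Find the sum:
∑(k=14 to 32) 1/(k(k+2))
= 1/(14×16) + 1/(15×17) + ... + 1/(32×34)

Partial fractions: 1/(k(k+2)) = (1/2)[1/k - 1/(k+2)]
Telescoping leaves the first two and last two terms:
= (1/2)[1/14 + 1/15 - 1/33 - 1/34]
= 513/13090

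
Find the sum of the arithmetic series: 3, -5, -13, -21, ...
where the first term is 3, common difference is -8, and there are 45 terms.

Sₙ = n/2 × (first + last)
Last term = a + (n-1)d = 3 + (45-1)×(-8) = -349
S_45 = 45/2 × (3 + (-349))
S_45 = 45/2 × (-346) = -7785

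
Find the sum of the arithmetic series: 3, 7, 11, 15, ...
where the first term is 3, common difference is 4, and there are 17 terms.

Sₙ = n/2 × (first + last)
Last term = a + (n-1)d = 3 + (17-1)×4 = 67
S_17 = 17/2 × (3 + 67)
S_17 = 17/2 × 70 = 595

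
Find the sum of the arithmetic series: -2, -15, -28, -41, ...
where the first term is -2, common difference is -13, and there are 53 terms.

Sₙ = n/2 × (first + last)
Last term = a + (n-1)d = -2 + (53-1)×(-13) = -678
S_53 = 53/2 × (-2 + (-678))
S_53 = 53/2 × (-680) = -18020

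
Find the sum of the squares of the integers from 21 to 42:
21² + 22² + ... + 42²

Use ∑_{k=1}^{n} k² = n(n+1)(2n+1)/6, then subtract the first 20 terms.
∑_{k=1}^{42} k² = 42×43×85/6 = 25585
∑_{k=1}^{20} k² = 20×21×41/6 = 2870
∑_{k=21}^{42} k² = 25585 - 2870 = 22715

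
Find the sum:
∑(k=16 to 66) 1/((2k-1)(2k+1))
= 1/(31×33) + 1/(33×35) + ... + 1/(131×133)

Partial fractions: 1/((2k-1)(2k+1)) = (1/2)[1/(2k-1) - 1/(2k+1)]
The series telescopes:
= (1/2)[1/31 - 1/133]
= 51/4123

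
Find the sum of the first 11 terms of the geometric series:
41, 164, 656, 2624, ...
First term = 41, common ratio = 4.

Sₙ = a(1 - rⁿ) / (1 - r)
S_11 = 41(1 - 4^11) / (1 - 4)
S_11 = 41(1 - 4194304) / (-3)
S_11 = 57322141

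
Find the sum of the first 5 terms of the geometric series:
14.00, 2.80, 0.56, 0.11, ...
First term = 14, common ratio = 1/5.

Sₙ = a(1 - rⁿ) / (1 - r)
S_5 = 14(1 - (1/5)^5) / (1 - (1/5))
S_5 = 14(1 - (1/3125)) / (4/5)
S_5 = 10934/625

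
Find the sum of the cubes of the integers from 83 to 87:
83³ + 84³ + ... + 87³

Use ∑_{k=1}^{n} k³ = [n(n+1)/2]², then subtract the first 82 terms.
∑_{k=1}^{87} k³ = [87×88/2]² = 3828² = 14653584
∑_{k=1}^{82} k³ = [82×83/2]² = 3403² = 11580409
∑_{k=83}^{87} k³ = 14653584 - 11580409 = 3073175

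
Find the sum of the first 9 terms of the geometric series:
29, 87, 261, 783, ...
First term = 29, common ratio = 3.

Sₙ = a(1 - rⁿ) / (1 - r)
S_9 = 29(1 - 3^9) / (1 - 3)
S_9 = 29(1 - 19683) / (-2)
S_9 = 285389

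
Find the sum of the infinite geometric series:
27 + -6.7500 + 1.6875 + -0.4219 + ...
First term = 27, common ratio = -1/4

For |r| < 1, S = a / (1 - r)
S = 27 / (1 - (-1/4))
S = 27 / (5/4)
S = 108/5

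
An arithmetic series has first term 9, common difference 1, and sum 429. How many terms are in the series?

Using S = n/2 × [2a + (n-1)d]
429 = n/2 × [2(9) + (n-1)(1)]
429 = n/2 × [18 + 1n - 1]
858 = n × [17 + 1n]
1n² + (17)n - 858 = 0
Discriminant: Δ = (17)² - 4(1)(-858) = 289 + 3432 = 3721
√Δ = 61
n = [-(17) + √Δ] / (2·1) = (-17 + 61) / 2 = 44 / 2 = 22
(The negative root is discarded since n must be a positive integer.)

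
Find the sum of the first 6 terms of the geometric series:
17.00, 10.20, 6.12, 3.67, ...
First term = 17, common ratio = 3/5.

Sₙ = a(1 - rⁿ) / (1 - r)
S_6 = 17(1 - (3/5)^6) / (1 - (3/5))
S_6 = 17(1 - (729/15625)) / (2/5)
S_6 = 126616/3125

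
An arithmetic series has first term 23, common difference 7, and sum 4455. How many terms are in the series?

Using S = n/2 × [2a + (n-1)d]
4455 = n/2 × [2(23) + (n-1)(7)]
4455 = n/2 × [46 + 7n - 7]
8910 = n × [39 + 7n]
7n² + (39)n - 8910 = 0
Discriminant: Δ = (39)² - 4(7)(-8910) = 1521 + 249480 = 251001
√Δ = 501
n = [-(39) + √Δ] / (2·7) = (-39 + 501) / 14 = 462 / 14 = 33
(The negative root is discarded since n must be a positive integer.)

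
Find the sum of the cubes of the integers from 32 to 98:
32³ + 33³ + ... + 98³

Use ∑_{k=1}^{n} k³ = [n(n+1)/2]², then subtract the first 31 terms.
∑_{k=1}^{98} k³ = [98×99/2]² = 4851² = 23532201
∑_{k=1}^{31} k³ = [31×32/2]² = 496² = 246016
∑_{k=32}^{98} k³ = 23532201 - 246016 = 23286185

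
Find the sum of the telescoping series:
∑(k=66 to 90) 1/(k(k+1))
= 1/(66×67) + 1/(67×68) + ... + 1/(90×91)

Partial fractions: 1/(k(k+1)) = 1/k - 1/(k+1)
The series telescopes:
= (1/66 - 1/67) + (1/67 - 1/68) + ... + (1/90 - 1/91)
= 1/66 - 1/91
= 25/6006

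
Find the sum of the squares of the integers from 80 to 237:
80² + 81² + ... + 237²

Use ∑_{k=1}^{n} k² = n(n+1)(2n+1)/6, then subtract the first 79 terms.
∑_{k=1}^{237} k² = 237×238×475/6 = 4465475
∑_{k=1}^{79} k² = 79×80×159/6 = 167480
∑_{k=80}^{237} k² = 4465475 - 167480 = 4297995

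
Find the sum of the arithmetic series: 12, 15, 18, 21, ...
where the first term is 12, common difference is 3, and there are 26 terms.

Sₙ = n/2 × (first + last)
Last term = a + (n-1)d = 12 + (26-1)×3 = 87
S_26 = 26/2 × (12 + 87)
S_26 = 26/2 × 99 = 1287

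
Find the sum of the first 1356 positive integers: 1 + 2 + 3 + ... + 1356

Formula: ∑k = n(n+1)/2
= 1356×1357/2
= 1840092/2
= 920046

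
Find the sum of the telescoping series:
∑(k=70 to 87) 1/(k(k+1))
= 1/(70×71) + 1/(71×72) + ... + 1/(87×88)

Partial fractions: 1/(k(k+1)) = 1/k - 1/(k+1)
The series telescopes:
= (1/70 - 1/71) + (1/71 - 1/72) + ... + (1/87 - 1/88)
= 1/70 - 1/88
= 9/3080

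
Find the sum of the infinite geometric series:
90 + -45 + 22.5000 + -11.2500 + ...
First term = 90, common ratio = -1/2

For |r| < 1, S = a / (1 - r)
S = 90 / (1 - (-1/2))
S = 90 / (3/2)
S = 60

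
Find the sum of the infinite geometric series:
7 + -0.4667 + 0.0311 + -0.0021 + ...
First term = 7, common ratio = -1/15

For |r| < 1, S = a / (1 - r)
S = 7 / (1 - (-1/15))
S = 7 / (16/15)
S = 105/16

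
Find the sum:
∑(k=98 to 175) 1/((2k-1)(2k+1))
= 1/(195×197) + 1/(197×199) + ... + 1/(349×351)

Partial fractions: 1/((2k-1)(2k+1)) = (1/2)[1/(2k-1) - 1/(2k+1)]
The series telescopes:
= (1/2)[1/195 - 1/351]
= 2/1755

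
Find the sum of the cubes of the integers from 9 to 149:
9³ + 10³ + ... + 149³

Use ∑_{k=1}^{n} k³ = [n(n+1)/2]², then subtract the first 8 terms.
∑_{k=1}^{149} k³ = [149×150/2]² = 11175² = 124880625
∑_{k=1}^{8} k³ = [8×9/2]² = 36² = 1296
∑_{k=9}^{149} k³ = 124880625 - 1296 = 124879329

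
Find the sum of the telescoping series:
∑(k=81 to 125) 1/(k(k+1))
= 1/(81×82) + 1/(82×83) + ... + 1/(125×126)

Partial fractions: 1/(k(k+1)) = 1/k - 1/(k+1)
The series telescopes:
= (1/81 - 1/82) + (1/82 - 1/83) + ... + (1/125 - 1/126)
= 1/81 - 1/126
= 5/1134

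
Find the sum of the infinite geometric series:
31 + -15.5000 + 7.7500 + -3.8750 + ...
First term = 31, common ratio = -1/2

For |r| < 1, S = a / (1 - r)
S = 31 / (1 - (-1/2))
S = 31 / (3/2)
S = 62/3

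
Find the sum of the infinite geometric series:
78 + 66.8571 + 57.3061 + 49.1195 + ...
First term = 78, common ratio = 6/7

For |r| < 1, S = a / (1 - r)
S = 78 / (1 - (6/7))
S = 78 / (1/7)
S = 546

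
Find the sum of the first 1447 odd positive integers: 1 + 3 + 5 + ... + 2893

Sum of first n odd numbers = n²
= 1447²
= 2093809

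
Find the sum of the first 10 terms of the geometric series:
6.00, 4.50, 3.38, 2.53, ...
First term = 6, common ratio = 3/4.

Sₙ = a(1 - rⁿ) / (1 - r)
S_10 = 6(1 - (3/4)^10) / (1 - (3/4))
S_10 = 6(1 - (59049/1048576)) / (1/4)
S_10 = 2968581/131072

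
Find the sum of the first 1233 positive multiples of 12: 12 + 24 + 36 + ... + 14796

Factor out 12: = 12(1 + 2 + ... + 1233) = 12 × n(n+1)/2
= 12 × 1233×1234/2
= 12 × 760761
= 9129132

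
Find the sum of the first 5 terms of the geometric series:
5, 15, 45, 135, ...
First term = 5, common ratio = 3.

Sₙ = a(1 - rⁿ) / (1 - r)
S_5 = 5(1 - 3^5) / (1 - 3)
S_5 = 5(1 - 243) / (-2)
S_5 = 605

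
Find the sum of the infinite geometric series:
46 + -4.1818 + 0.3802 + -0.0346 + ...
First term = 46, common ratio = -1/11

For |r| < 1, S = a / (1 - r)
S = 46 / (1 - (-1/11))
S = 46 / (12/11)
S = 253/6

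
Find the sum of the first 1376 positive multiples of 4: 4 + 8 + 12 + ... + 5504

Factor out 4: = 4(1 + 2 + ... + 1376) = 4 × n(n+1)/2
= 4 × 1376×1377/2
= 4 × 947376
= 3789504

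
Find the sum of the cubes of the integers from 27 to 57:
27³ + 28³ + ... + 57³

Use ∑_{k=1}^{n} k³ = [n(n+1)/2]², then subtract the first 26 terms.
∑_{k=1}^{57} k³ = [57×58/2]² = 1653² = 2732409
∑_{k=1}^{26} k³ = [26×27/2]² = 351² = 123201
∑_{k=27}^{57} k³ = 2732409 - 123201 = 2609208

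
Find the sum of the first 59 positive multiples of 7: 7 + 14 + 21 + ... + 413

Factor out 7: = 7(1 + 2 + ... + 59) = 7 × n(n+1)/2
= 7 × 59×60/2
= 7 × 1770
= 12390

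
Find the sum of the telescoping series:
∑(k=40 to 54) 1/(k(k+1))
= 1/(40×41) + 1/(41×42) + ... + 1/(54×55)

Partial fractions: 1/(k(k+1)) = 1/k - 1/(k+1)
The series telescopes:
= (1/40 - 1/41) + (1/41 - 1/42) + ... + (1/54 - 1/55)
= 1/40 - 1/55
= 3/440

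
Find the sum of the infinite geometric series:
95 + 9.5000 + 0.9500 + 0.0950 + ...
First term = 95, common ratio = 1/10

For |r| < 1, S = a / (1 - r)
S = 95 / (1 - (1/10))
S = 95 / (9/10)
S = 950/9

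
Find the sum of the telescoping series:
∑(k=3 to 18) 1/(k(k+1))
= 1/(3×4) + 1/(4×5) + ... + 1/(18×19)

Partial fractions: 1/(k(k+1)) = 1/k - 1/(k+1)
The series telescopes:
= (1/3 - 1/4) + (1/4 - 1/5) + ... + (1/18 - 1/19)
= 1/3 - 1/19
= 16/57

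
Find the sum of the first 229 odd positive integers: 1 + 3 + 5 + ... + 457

Sum of first n odd numbers = n²
= 229²
= 52441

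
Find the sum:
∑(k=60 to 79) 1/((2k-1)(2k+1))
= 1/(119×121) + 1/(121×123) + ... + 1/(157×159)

Partial fractions: 1/((2k-1)(2k+1)) = (1/2)[1/(2k-1) - 1/(2k+1)]
The series telescopes:
= (1/2)[1/119 - 1/159]
= 20/18921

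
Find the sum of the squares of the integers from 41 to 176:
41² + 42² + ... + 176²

Use ∑_{k=1}^{n} k² = n(n+1)(2n+1)/6, then subtract the first 40 terms.
∑_{k=1}^{176} k² = 176×177×353/6 = 1832776
∑_{k=1}^{40} k² = 40×41×81/6 = 22140
∑_{k=41}^{176} k² = 1832776 - 22140 = 1810636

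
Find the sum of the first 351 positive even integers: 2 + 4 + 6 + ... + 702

Sum of first n even numbers = n(n+1)
= 351×352
= 123552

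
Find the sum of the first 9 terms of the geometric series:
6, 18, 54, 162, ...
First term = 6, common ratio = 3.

Sₙ = a(1 - rⁿ) / (1 - r)
S_9 = 6(1 - 3^9) / (1 - 3)
S_9 = 6(1 - 19683) / (-2)
S_9 = 59046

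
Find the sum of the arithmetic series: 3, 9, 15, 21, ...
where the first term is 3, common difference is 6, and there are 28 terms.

Sₙ = n/2 × (first + last)
Last term = a + (n-1)d = 3 + (28-1)×6 = 165
S_28 = 28/2 × (3 + 165)
S_28 = 28/2 × 168 = 2352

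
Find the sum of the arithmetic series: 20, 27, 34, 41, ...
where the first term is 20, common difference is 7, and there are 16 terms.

Sₙ = n/2 × (first + last)
Last term = a + (n-1)d = 20 + (16-1)×7 = 125
S_16 = 16/2 × (20 + 125)
S_16 = 16/2 × 145 = 1160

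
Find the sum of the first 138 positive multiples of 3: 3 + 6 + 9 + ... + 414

Factor out 3: = 3(1 + 2 + ... + 138) = 3 × n(n+1)/2
= 3 × 138×139/2
= 3 × 9591
= 28773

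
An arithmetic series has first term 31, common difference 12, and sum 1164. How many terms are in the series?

Using S = n/2 × [2a + (n-1)d]
1164 = n/2 × [2(31) + (n-1)(12)]
1164 = n/2 × [62 + 12n - 12]
2328 = n × [50 + 12n]
12n² + (50)n - 2328 = 0
Discriminant: Δ = (50)² - 4(12)(-2328) = 2500 + 111744 = 114244
√Δ = 338
n = [-(50) + √Δ] / (2·12) = (-50 + 338) / 24 = 288 / 24 = 12
(The negative root is discarded since n must be a positive integer.)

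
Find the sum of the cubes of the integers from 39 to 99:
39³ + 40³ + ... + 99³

Use ∑_{k=1}^{n} k³ = [n(n+1)/2]², then subtract the first 38 terms.
∑_{k=1}^{99} k³ = [99×100/2]² = 4950² = 24502500
∑_{k=1}^{38} k³ = [38×39/2]² = 741² = 549081
∑_{k=39}^{99} k³ = 24502500 - 549081 = 23953419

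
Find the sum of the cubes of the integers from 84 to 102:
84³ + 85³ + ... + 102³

Use ∑_{k=1}^{n} k³ = [n(n+1)/2]², then subtract the first 83 terms.
∑_{k=1}^{102} k³ = [102×103/2]² = 5253² = 27594009
∑_{k=1}^{83} k³ = [83×84/2]² = 3486² = 12152196
∑_{k=84}^{102} k³ = 27594009 - 12152196 = 15441813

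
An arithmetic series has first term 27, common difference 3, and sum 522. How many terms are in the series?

Using S = n/2 × [2a + (n-1)d]
522 = n/2 × [2(27) + (n-1)(3)]
522 = n/2 × [54 + 3n - 3]
1044 = n × [51 + 3n]
3n² + (51)n - 1044 = 0
Discriminant: Δ = (51)² - 4(3)(-1044) = 2601 + 12528 = 15129
√Δ = 123
n = [-(51) + √Δ] / (2·3) = (-51 + 123) / 6 = 72 / 6 = 12
(The negative root is discarded since n must be a positive integer.)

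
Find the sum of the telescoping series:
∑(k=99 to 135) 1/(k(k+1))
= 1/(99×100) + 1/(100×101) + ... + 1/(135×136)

Partial fractions: 1/(k(k+1)) = 1/k - 1/(k+1)
The series telescopes:
= (1/99 - 1/100) + (1/100 - 1/101) + ... + (1/135 - 1/136)
= 1/99 - 1/136
= 37/13464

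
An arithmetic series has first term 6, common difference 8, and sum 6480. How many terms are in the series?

Using S = n/2 × [2a + (n-1)d]
6480 = n/2 × [2(6) + (n-1)(8)]
6480 = n/2 × [12 + 8n - 8]
12960 = n × [4 + 8n]
8n² + (4)n - 12960 = 0
Discriminant: Δ = (4)² - 4(8)(-12960) = 16 + 414720 = 414736
√Δ = 644
n = [-(4) + √Δ] / (2·8) = (-4 + 644) / 16 = 640 / 16 = 40
(The negative root is discarded since n must be a positive integer.)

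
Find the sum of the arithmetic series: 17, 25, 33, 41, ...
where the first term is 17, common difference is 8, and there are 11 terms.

Sₙ = n/2 × (first + last)
Last term = a + (n-1)d = 17 + (11-1)×8 = 97
S_11 = 11/2 × (17 + 97)
S_11 = 11/2 × 114 = 627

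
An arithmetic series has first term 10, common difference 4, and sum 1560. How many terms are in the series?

Using S = n/2 × [2a + (n-1)d]
1560 = n/2 × [2(10) + (n-1)(4)]
1560 = n/2 × [20 + 4n - 4]
3120 = n × [16 + 4n]
4n² + (16)n - 3120 = 0
Discriminant: Δ = (16)² - 4(4)(-3120) = 256 + 49920 = 50176
√Δ = 224
n = [-(16) + √Δ] / (2·4) = (-16 + 224) / 8 = 208 / 8 = 26
(The negative root is discarded since n must be a positive integer.)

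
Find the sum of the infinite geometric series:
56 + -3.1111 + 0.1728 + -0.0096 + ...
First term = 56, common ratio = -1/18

For |r| < 1, S = a / (1 - r)
S = 56 / (1 - (-1/18))
S = 56 / (19/18)
S = 1008/19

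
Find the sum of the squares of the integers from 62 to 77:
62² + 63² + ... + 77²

Use ∑_{k=1}^{n} k² = n(n+1)(2n+1)/6, then subtract the first 61 terms.
∑_{k=1}^{77} k² = 77×78×155/6 = 155155
∑_{k=1}^{61} k² = 61×62×123/6 = 77531
∑_{k=62}^{77} k² = 155155 - 77531 = 77624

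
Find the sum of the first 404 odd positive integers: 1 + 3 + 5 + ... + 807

Sum of first n odd numbers = n²
= 404²
= 163216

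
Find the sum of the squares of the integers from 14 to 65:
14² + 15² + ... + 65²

Use ∑_{k=1}^{n} k² = n(n+1)(2n+1)/6, then subtract the first 13 terms.
∑_{k=1}^{65} k² = 65×66×131/6 = 93665
∑_{k=1}^{13} k² = 13×14×27/6 = 819
∑_{k=14}^{65} k² = 93665 - 819 = 92846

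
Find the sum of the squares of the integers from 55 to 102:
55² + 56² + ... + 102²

Use ∑_{k=1}^{n} k² = n(n+1)(2n+1)/6, then subtract the first 54 terms.
∑_{k=1}^{102} k² = 102×103×205/6 = 358955
∑_{k=1}^{54} k² = 54×55×109/6 = 53955
∑_{k=55}^{102} k² = 358955 - 53955 = 305000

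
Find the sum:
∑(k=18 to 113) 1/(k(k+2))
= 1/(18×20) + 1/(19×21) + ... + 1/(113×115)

Partial fractions: 1/(k(k+2)) = (1/2)[1/k - 1/(k+2)]
Telescoping leaves the first two and last two terms:
= (1/2)[1/18 + 1/19 - 1/114 - 1/115]
= 892/19665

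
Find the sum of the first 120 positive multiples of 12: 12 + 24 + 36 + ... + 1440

Factor out 12: = 12(1 + 2 + ... + 120) = 12 × n(n+1)/2
= 12 × 120×121/2
= 12 × 7260
= 87120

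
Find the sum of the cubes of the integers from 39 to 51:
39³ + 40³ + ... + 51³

Use ∑_{k=1}^{n} k³ = [n(n+1)/2]², then subtract the first 38 terms.
∑_{k=1}^{51} k³ = [51×52/2]² = 1326² = 1758276
∑_{k=1}^{38} k³ = [38×39/2]² = 741² = 549081
∑_{k=39}^{51} k³ = 1758276 - 549081 = 1209195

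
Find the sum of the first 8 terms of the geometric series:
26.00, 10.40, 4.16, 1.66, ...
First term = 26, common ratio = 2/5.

Sₙ = a(1 - rⁿ) / (1 - r)
S_8 = 26(1 - (2/5)^8) / (1 - (2/5))
S_8 = 26(1 - (256/390625)) / (3/5)
S_8 = 3383198/78125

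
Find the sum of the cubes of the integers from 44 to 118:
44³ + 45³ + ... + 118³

Use ∑_{k=1}^{n} k³ = [n(n+1)/2]², then subtract the first 43 terms.
∑_{k=1}^{118} k³ = [118×119/2]² = 7021² = 49294441
∑_{k=1}^{43} k³ = [43×44/2]² = 946² = 894916
∑_{k=44}^{118} k³ = 49294441 - 894916 = 48399525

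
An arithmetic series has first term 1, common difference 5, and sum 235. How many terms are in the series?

Using S = n/2 × [2a + (n-1)d]
235 = n/2 × [2(1) + (n-1)(5)]
235 = n/2 × [2 + 5n - 5]
470 = n × [-3 + 5n]
5n² + (-3)n - 470 = 0
Discriminant: Δ = (-3)² - 4(5)(-470) = 9 + 9400 = 9409
√Δ = 97
n = [-(-3) + √Δ] / (2·5) = (3 + 97) / 10 = 100 / 10 = 10
(The negative root is discarded since n must be a positive integer.)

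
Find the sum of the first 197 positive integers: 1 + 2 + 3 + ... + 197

Formula: ∑k = n(n+1)/2
= 197×198/2
= 39006/2
= 19503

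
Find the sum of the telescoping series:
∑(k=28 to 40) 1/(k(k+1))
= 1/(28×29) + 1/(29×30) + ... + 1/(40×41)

Partial fractions: 1/(k(k+1)) = 1/k - 1/(k+1)
The series telescopes:
= (1/28 - 1/29) + (1/29 - 1/30) + ... + (1/40 - 1/41)
= 1/28 - 1/41
= 13/1148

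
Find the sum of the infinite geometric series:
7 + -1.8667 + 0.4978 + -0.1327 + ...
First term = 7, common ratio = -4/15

For |r| < 1, S = a / (1 - r)
S = 7 / (1 - (-4/15))
S = 7 / (19/15)
S = 105/19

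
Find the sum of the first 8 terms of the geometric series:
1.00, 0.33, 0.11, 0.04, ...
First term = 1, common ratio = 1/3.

Sₙ = a(1 - rⁿ) / (1 - r)
S_8 = 1(1 - (1/3)^8) / (1 - (1/3))
S_8 = 1(1 - (1/6561)) / (2/3)
S_8 = 3280/2187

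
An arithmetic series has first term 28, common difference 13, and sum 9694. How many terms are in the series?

Using S = n/2 × [2a + (n-1)d]
9694 = n/2 × [2(28) + (n-1)(13)]
9694 = n/2 × [56 + 13n - 13]
19388 = n × [43 + 13n]
13n² + (43)n - 19388 = 0
Discriminant: Δ = (43)² - 4(13)(-19388) = 1849 + 1008176 = 1010025
√Δ = 1005
n = [-(43) + √Δ] / (2·13) = (-43 + 1005) / 26 = 962 / 26 = 37
(The negative root is discarded since n must be a positive integer.)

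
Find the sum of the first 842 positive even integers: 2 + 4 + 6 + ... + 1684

Sum of first n even numbers = n(n+1)
= 842×843
= 709806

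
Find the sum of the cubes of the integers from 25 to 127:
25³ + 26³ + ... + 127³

Use ∑_{k=1}^{n} k³ = [n(n+1)/2]², then subtract the first 24 terms.
∑_{k=1}^{127} k³ = [127×128/2]² = 8128² = 66064384
∑_{k=1}^{24} k³ = [24×25/2]² = 300² = 90000
∑_{k=25}^{127} k³ = 66064384 - 90000 = 65974384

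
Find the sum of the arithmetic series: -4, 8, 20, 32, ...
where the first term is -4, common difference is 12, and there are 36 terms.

Sₙ = n/2 × (first + last)
Last term = a + (n-1)d = -4 + (36-1)×12 = 416
S_36 = 36/2 × (-4 + 416)
S_36 = 36/2 × 412 = 7416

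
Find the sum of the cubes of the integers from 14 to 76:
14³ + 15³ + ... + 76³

Use ∑_{k=1}^{n} k³ = [n(n+1)/2]², then subtract the first 13 terms.
∑_{k=1}^{76} k³ = [76×77/2]² = 2926² = 8561476
∑_{k=1}^{13} k³ = [13×14/2]² = 91² = 8281
∑_{k=14}^{76} k³ = 8561476 - 8281 = 8553195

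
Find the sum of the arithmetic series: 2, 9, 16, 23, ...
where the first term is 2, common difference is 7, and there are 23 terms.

Sₙ = n/2 × (first + last)
Last term = a + (n-1)d = 2 + (23-1)×7 = 156
S_23 = 23/2 × (2 + 156)
S_23 = 23/2 × 158 = 1817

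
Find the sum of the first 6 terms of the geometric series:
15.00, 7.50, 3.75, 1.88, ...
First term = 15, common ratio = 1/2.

Sₙ = a(1 - rⁿ) / (1 - r)
S_6 = 15(1 - (1/2)^6) / (1 - (1/2))
S_6 = 15(1 - (1/64)) / (1/2)
S_6 = 945/32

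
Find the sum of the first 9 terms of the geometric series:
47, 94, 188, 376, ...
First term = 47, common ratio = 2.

Sₙ = a(1 - rⁿ) / (1 - r)
S_9 = 47(1 - 2^9) / (1 - 2)
S_9 = 47(1 - 512) / (-1)
S_9 = 24017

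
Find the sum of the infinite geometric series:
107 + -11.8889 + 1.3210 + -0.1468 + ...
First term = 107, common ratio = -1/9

For |r| < 1, S = a / (1 - r)
S = 107 / (1 - (-1/9))
S = 107 / (10/9)
S = 963/10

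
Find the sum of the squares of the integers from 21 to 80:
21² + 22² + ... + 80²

Use ∑_{k=1}^{n} k² = n(n+1)(2n+1)/6, then subtract the first 20 terms.
∑_{k=1}^{80} k² = 80×81×161/6 = 173880
∑_{k=1}^{20} k² = 20×21×41/6 = 2870
∑_{k=21}^{80} k² = 173880 - 2870 = 171010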